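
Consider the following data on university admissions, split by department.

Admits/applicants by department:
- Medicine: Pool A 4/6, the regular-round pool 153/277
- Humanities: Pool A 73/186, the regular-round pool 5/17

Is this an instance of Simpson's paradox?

Medicine: Pool A 4/6 = 66.7%, the regular-round pool 153/277 = 55.2% → Pool A
Humanities: Pool A 73/186 = 39.2%, the regular-round pool 5/17 = 29.4% → Pool A
Overall: Pool A 77/192 = 40.1%, the regular-round pool 158/294 = 53.7% → the regular-round pool
Pool A wins each department group but the regular-round pool wins overall — the comparison reverses. Pool A's applicants skew toward Humanities, which has a lower base rate.

Yes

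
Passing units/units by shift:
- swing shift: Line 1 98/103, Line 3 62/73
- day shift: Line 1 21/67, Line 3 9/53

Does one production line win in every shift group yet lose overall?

Swing shift: Line 1 98/103 = 95.1%, Line 3 62/73 = 84.9% → Line 1
Day shift: Line 1 21/67 = 31.3%, Line 3 9/53 = 17.0% → Line 1
Overall: Line 1 119/170 = 70.0%, Line 3 71/126 = 56.3% → Line 1
Line 1 wins overall and in every shift group — no reversal.

No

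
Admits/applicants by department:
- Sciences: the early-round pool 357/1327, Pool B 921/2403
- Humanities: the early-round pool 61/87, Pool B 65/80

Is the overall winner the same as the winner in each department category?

Yes

Sciences: the early-round pool 357/1327 = 26.9%, Pool B 921/2403 = 38.3% → Pool B
Humanities: the early-round pool 61/87 = 70.1%, Pool B 65/80 = 81.2% → Pool B
Overall: the early-round pool 418/1414 = 29.6%, Pool B 986/2483 = 39.7% → Pool B
Pool B wins overall and in every department group — no reversal.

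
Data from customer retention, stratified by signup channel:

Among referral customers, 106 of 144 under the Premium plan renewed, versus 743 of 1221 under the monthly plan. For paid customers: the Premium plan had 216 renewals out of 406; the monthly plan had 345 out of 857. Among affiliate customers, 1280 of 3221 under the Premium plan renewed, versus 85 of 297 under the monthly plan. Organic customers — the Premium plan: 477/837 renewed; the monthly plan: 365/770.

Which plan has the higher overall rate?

the monthly plan

Referral: the Premium plan 106/144 = 73.6%, the monthly plan 743/1221 = 60.9% → the Premium plan
Paid: the Premium plan 216/406 = 53.2%, the monthly plan 345/857 = 40.3% → the Premium plan
Affiliate: the Premium plan 1280/3221 = 39.7%, the monthly plan 85/297 = 28.6% → the Premium plan
Organic: the Premium plan 477/837 = 57.0%, the monthly plan 365/770 = 47.4% → the Premium plan
Overall: the Premium plan 2079/4608 = 45.1%, the monthly plan 1538/3145 = 48.9% → the monthly plan
(The Premium plan wins every signup group but the monthly plan wins overall — the Premium plan's customers skew toward the low-rate affiliate group.)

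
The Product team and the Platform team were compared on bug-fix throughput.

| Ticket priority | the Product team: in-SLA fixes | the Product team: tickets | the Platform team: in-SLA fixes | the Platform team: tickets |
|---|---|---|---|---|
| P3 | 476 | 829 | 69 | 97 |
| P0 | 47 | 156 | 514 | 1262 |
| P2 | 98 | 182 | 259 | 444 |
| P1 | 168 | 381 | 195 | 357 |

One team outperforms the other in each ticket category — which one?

the Platform team

P3: the Product team 476/829 = 57.4%, the Platform team 69/97 = 71.1% → the Platform team
P0: the Product team 47/156 = 30.1%, the Platform team 514/1262 = 40.7% → the Platform team
P2: the Product team 98/182 = 53.8%, the Platform team 259/444 = 58.3% → the Platform team
P1: the Product team 168/381 = 44.1%, the Platform team 195/357 = 54.6% → the Platform team
The Platform team has the higher rate in all 4 groups.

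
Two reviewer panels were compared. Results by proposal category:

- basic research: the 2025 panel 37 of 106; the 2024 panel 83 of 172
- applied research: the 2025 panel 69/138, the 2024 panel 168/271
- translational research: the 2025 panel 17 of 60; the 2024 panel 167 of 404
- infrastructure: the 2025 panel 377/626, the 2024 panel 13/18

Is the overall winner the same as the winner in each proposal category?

Basic research: the 2025 panel 37/106 = 34.9%, the 2024 panel 83/172 = 48.3% → the 2024 panel
Applied research: the 2025 panel 69/138 = 50.0%, the 2024 panel 168/271 = 62.0% → the 2024 panel
Translational research: the 2025 panel 17/60 = 28.3%, the 2024 panel 167/404 = 41.3% → the 2024 panel
Infrastructure: the 2025 panel 377/626 = 60.2%, the 2024 panel 13/18 = 72.2% → the 2024 panel
Overall: the 2025 panel 500/930 = 53.8%, the 2024 panel 431/865 = 49.8% → the 2025 panel
The 2024 panel wins each proposal group but the 2025 panel wins overall — the comparison reverses. The 2024 panel's proposals skew toward translational research, which has a lower base rate.

No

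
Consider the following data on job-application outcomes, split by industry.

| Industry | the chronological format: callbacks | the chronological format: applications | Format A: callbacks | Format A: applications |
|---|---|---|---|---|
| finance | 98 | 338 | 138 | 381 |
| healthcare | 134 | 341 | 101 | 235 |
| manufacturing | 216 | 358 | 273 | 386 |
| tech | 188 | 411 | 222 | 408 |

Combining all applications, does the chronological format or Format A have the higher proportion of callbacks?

Format A

Finance: the chronological format 98/338 = 29.0%, Format A 138/381 = 36.2% → Format A
Healthcare: the chronological format 134/341 = 39.3%, Format A 101/235 = 43.0% → Format A
Manufacturing: the chronological format 216/358 = 60.3%, Format A 273/386 = 70.7% → Format A
Tech: the chronological format 188/411 = 45.7%, Format A 222/408 = 54.4% → Format A
Overall: the chronological format 636/1448 = 43.9%, Format A 734/1410 = 52.1% → Format A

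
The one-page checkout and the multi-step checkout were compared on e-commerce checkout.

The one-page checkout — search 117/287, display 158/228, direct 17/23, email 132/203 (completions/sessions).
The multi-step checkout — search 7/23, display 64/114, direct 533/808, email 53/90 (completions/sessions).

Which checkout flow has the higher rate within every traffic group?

the one-page checkout

Search: the one-page checkout 117/287 = 40.8%, the multi-step checkout 7/23 = 30.4% → the one-page checkout
Display: the one-page checkout 158/228 = 69.3%, the multi-step checkout 64/114 = 56.1% → the one-page checkout
Direct: the one-page checkout 17/23 = 73.9%, the multi-step checkout 533/808 = 66.0% → the one-page checkout
Email: the one-page checkout 132/203 = 65.0%, the multi-step checkout 53/90 = 58.9% → the one-page checkout
The one-page checkout has the higher rate in all 4 groups.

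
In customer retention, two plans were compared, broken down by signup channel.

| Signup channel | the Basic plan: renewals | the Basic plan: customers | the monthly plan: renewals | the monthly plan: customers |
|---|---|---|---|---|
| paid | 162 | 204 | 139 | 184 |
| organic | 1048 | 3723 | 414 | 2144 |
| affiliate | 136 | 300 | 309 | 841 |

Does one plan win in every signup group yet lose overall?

No

Paid: the Basic plan 162/204 = 79.4%, the monthly plan 139/184 = 75.5% → the Basic plan
Organic: the Basic plan 1048/3723 = 28.1%, the monthly plan 414/2144 = 19.3% → the Basic plan
Affiliate: the Basic plan 136/300 = 45.3%, the monthly plan 309/841 = 36.7% → the Basic plan
Overall: the Basic plan 1346/4227 = 31.8%, the monthly plan 862/3169 = 27.2% → the Basic plan
The Basic plan wins overall and in every signup group — no reversal.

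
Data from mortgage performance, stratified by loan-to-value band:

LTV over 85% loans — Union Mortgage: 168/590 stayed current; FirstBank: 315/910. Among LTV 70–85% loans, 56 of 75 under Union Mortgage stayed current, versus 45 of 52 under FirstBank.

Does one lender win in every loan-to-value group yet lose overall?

LTV over 85%: Union Mortgage 168/590 = 28.5%, FirstBank 315/910 = 34.6% → FirstBank
LTV 70–85%: Union Mortgage 56/75 = 74.7%, FirstBank 45/52 = 86.5% → FirstBank
Overall: Union Mortgage 224/665 = 33.7%, FirstBank 360/962 = 37.4% → FirstBank
FirstBank wins overall and in every loan-to-value group — no reversal.

No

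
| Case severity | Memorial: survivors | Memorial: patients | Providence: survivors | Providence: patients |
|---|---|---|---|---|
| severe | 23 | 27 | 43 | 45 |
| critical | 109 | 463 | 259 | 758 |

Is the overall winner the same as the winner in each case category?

Yes

Severe: Memorial 23/27 = 85.2%, Providence 43/45 = 95.6% → Providence
Critical: Memorial 109/463 = 23.5%, Providence 259/758 = 34.2% → Providence
Overall: Memorial 132/490 = 26.9%, Providence 302/803 = 37.6% → Providence
Providence wins overall and in every case group — no reversal.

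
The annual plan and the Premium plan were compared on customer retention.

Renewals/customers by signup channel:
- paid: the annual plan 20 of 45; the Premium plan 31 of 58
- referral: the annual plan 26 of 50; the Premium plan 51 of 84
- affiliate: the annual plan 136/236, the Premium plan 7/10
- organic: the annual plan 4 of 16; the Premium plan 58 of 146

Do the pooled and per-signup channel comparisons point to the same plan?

Paid: the annual plan 20/45 = 44.4%, the Premium plan 31/58 = 53.4% → the Premium plan
Referral: the annual plan 26/50 = 52.0%, the Premium plan 51/84 = 60.7% → the Premium plan
Affiliate: the annual plan 136/236 = 57.6%, the Premium plan 7/10 = 70.0% → the Premium plan
Organic: the annual plan 4/16 = 25.0%, the Premium plan 58/146 = 39.7% → the Premium plan
Overall: the annual plan 186/347 = 53.6%, the Premium plan 147/298 = 49.3% → the annual plan
The Premium plan wins each signup group but the annual plan wins overall — the comparison reverses. The Premium plan's customers skew toward organic, which has a lower base rate.

No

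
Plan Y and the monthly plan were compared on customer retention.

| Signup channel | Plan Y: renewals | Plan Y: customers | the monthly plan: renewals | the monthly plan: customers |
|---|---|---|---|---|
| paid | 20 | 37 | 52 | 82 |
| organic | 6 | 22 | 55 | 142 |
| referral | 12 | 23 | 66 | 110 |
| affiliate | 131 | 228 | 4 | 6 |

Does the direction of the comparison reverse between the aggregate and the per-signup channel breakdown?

Paid: Plan Y 20/37 = 54.1%, the monthly plan 52/82 = 63.4% → the monthly plan
Organic: Plan Y 6/22 = 27.3%, the monthly plan 55/142 = 38.7% → the monthly plan
Referral: Plan Y 12/23 = 52.2%, the monthly plan 66/110 = 60.0% → the monthly plan
Affiliate: Plan Y 131/228 = 57.5%, the monthly plan 4/6 = 66.7% → the monthly plan
Overall: Plan Y 169/310 = 54.5%, the monthly plan 177/340 = 52.1% → Plan Y
The monthly plan wins each signup group but Plan Y wins overall — the comparison reverses. The monthly plan's customers skew toward organic, which has a lower base rate.

Yes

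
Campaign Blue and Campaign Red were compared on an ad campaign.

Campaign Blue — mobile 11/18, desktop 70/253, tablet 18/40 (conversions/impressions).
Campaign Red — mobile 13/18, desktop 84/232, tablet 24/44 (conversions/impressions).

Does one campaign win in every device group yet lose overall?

No

Mobile: Campaign Blue 11/18 = 61.1%, Campaign Red 13/18 = 72.2% → Campaign Red
Desktop: Campaign Blue 70/253 = 27.7%, Campaign Red 84/232 = 36.2% → Campaign Red
Tablet: Campaign Blue 18/40 = 45.0%, Campaign Red 24/44 = 54.5% → Campaign Red
Overall: Campaign Blue 99/311 = 31.8%, Campaign Red 121/294 = 41.2% → Campaign Red
Campaign Red wins overall and in every device group — no reversal.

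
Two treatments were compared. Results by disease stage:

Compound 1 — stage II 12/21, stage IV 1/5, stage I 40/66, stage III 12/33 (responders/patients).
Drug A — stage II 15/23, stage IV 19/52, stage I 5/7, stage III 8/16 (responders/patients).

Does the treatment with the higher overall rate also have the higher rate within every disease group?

No

Stage II: Compound 1 12/21 = 57.1%, Drug A 15/23 = 65.2% → Drug A
Stage IV: Compound 1 1/5 = 20.0%, Drug A 19/52 = 36.5% → Drug A
Stage I: Compound 1 40/66 = 60.6%, Drug A 5/7 = 71.4% → Drug A
Stage III: Compound 1 12/33 = 36.4%, Drug A 8/16 = 50.0% → Drug A
Overall: Compound 1 65/125 = 52.0%, Drug A 47/98 = 48.0% → Compound 1
Drug A wins each disease group but Compound 1 wins overall — the comparison reverses. Drug A's patients skew toward stage IV, which has a lower base rate.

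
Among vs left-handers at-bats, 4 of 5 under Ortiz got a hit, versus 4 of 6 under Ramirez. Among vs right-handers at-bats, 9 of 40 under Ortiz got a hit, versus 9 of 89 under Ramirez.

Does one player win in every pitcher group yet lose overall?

Vs left-handers: Ortiz 4/5 = 80.0%, Ramirez 4/6 = 66.7% → Ortiz
Vs right-handers: Ortiz 9/40 = 22.5%, Ramirez 9/89 = 10.1% → Ortiz
Overall: Ortiz 13/45 = 28.9%, Ramirez 13/95 = 13.7% → Ortiz
Ortiz wins overall and in every pitcher group — no reversal.

No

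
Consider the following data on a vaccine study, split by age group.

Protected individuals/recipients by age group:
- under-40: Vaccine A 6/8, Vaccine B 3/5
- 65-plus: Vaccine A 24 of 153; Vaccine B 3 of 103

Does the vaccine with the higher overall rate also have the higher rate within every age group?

Under-40: Vaccine A 6/8 = 75.0%, Vaccine B 3/5 = 60.0% → Vaccine A
65-plus: Vaccine A 24/153 = 15.7%, Vaccine B 3/103 = 2.9% → Vaccine A
Overall: Vaccine A 30/161 = 18.6%, Vaccine B 6/108 = 5.6% → Vaccine A
Vaccine A wins overall and in every age group — no reversal.

Yes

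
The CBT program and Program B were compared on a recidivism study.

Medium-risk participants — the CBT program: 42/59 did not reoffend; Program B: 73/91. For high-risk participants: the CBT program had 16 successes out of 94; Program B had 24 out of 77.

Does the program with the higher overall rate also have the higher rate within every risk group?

Medium-risk: the CBT program 42/59 = 71.2%, Program B 73/91 = 80.2% → Program B
High-risk: the CBT program 16/94 = 17.0%, Program B 24/77 = 31.2% → Program B
Overall: the CBT program 58/153 = 37.9%, Program B 97/168 = 57.7% → Program B
Program B wins overall and in every risk group — no reversal.

Yes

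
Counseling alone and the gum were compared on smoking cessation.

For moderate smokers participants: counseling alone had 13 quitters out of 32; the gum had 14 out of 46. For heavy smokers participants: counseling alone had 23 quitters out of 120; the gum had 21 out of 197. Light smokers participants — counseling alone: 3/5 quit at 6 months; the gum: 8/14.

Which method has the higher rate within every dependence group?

counseling alone

Moderate smokers: counseling alone 13/32 = 40.6%, the gum 14/46 = 30.4% → counseling alone
Heavy smokers: counseling alone 23/120 = 19.2%, the gum 21/197 = 10.7% → counseling alone
Light smokers: counseling alone 3/5 = 60.0%, the gum 8/14 = 57.1% → counseling alone
Counseling alone has the higher rate in all 3 groups.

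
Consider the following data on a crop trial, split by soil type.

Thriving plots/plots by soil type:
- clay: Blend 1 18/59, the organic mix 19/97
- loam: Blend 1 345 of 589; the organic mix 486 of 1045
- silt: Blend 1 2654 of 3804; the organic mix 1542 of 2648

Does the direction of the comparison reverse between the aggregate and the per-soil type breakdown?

No

Clay: Blend 1 18/59 = 30.5%, the organic mix 19/97 = 19.6% → Blend 1
Loam: Blend 1 345/589 = 58.6%, the organic mix 486/1045 = 46.5% → Blend 1
Silt: Blend 1 2654/3804 = 69.8%, the organic mix 1542/2648 = 58.2% → Blend 1
Overall: Blend 1 3017/4452 = 67.8%, the organic mix 2047/3790 = 54.0% → Blend 1
Blend 1 wins overall and in every soil group — no reversal.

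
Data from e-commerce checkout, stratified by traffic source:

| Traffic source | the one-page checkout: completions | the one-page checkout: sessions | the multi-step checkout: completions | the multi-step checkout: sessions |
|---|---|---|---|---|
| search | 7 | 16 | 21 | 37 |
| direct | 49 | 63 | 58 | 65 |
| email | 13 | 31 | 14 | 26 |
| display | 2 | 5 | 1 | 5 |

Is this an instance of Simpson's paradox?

No

Search: the one-page checkout 7/16 = 43.8%, the multi-step checkout 21/37 = 56.8% → the multi-step checkout
Direct: the one-page checkout 49/63 = 77.8%, the multi-step checkout 58/65 = 89.2% → the multi-step checkout
Email: the one-page checkout 13/31 = 41.9%, the multi-step checkout 14/26 = 53.8% → the multi-step checkout
Display: the one-page checkout 2/5 = 40.0%, the multi-step checkout 1/5 = 20.0% → the one-page checkout
Overall: the one-page checkout 71/115 = 61.7%, the multi-step checkout 94/133 = 70.7% → the multi-step checkout
Neither sweeps: the one-page checkout wins 1 of 4 groups, the multi-step checkout wins 3. The multi-step checkout wins overall but not every group — no Simpson reversal.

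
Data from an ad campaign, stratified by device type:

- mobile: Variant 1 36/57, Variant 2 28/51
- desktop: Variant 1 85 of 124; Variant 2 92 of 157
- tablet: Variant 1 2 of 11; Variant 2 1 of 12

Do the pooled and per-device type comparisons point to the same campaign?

Yes

Mobile: Variant 1 36/57 = 63.2%, Variant 2 28/51 = 54.9% → Variant 1
Desktop: Variant 1 85/124 = 68.5%, Variant 2 92/157 = 58.6% → Variant 1
Tablet: Variant 1 2/11 = 18.2%, Variant 2 1/12 = 8.3% → Variant 1
Overall: Variant 1 123/192 = 64.1%, Variant 2 121/220 = 55.0% → Variant 1
Variant 1 wins overall and in every device group — no reversal.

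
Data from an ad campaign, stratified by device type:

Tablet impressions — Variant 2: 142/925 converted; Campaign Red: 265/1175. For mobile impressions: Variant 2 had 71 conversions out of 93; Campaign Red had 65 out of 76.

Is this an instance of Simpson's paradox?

Tablet: Variant 2 142/925 = 15.4%, Campaign Red 265/1175 = 22.6% → Campaign Red
Mobile: Variant 2 71/93 = 76.3%, Campaign Red 65/76 = 85.5% → Campaign Red
Overall: Variant 2 213/1018 = 20.9%, Campaign Red 330/1251 = 26.4% → Campaign Red
Campaign Red wins overall and in every device group — no reversal.

No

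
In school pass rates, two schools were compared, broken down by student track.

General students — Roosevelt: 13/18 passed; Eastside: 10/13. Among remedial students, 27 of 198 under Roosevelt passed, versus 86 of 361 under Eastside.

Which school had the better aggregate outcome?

Eastside

General: Roosevelt 13/18 = 72.2%, Eastside 10/13 = 76.9% → Eastside
Remedial: Roosevelt 27/198 = 13.6%, Eastside 86/361 = 23.8% → Eastside
Overall: Roosevelt 40/216 = 18.5%, Eastside 96/374 = 25.7% → Eastside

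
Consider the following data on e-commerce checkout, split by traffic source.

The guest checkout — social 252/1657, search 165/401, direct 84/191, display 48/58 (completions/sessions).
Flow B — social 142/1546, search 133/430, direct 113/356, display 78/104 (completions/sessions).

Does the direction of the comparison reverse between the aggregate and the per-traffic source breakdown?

Social: the guest checkout 252/1657 = 15.2%, Flow B 142/1546 = 9.2% → the guest checkout
Search: the guest checkout 165/401 = 41.1%, Flow B 133/430 = 30.9% → the guest checkout
Direct: the guest checkout 84/191 = 44.0%, Flow B 113/356 = 31.7% → the guest checkout
Display: the guest checkout 48/58 = 82.8%, Flow B 78/104 = 75.0% → the guest checkout
Overall: the guest checkout 549/2307 = 23.8%, Flow B 466/2436 = 19.1% → the guest checkout
The guest checkout wins overall and in every traffic group — no reversal.

No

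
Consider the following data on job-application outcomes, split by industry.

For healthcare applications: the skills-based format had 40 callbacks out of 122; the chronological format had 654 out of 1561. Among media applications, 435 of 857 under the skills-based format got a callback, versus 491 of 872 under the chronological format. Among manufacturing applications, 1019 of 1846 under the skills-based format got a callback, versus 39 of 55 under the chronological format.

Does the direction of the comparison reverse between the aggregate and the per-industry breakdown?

Healthcare: the skills-based format 40/122 = 32.8%, the chronological format 654/1561 = 41.9% → the chronological format
Media: the skills-based format 435/857 = 50.8%, the chronological format 491/872 = 56.3% → the chronological format
Manufacturing: the skills-based format 1019/1846 = 55.2%, the chronological format 39/55 = 70.9% → the chronological format
Overall: the skills-based format 1494/2825 = 52.9%, the chronological format 1184/2488 = 47.6% → the skills-based format
The chronological format wins each industry group but the skills-based format wins overall — the comparison reverses. The chronological format's applications skew toward healthcare, which has a lower base rate.

Yes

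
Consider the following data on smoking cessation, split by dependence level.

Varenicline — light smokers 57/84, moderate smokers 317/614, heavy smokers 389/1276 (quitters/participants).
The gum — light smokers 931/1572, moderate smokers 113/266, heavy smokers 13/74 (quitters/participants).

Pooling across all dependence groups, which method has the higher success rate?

Light smokers: varenicline 57/84 = 67.9%, the gum 931/1572 = 59.2% → varenicline
Moderate smokers: varenicline 317/614 = 51.6%, the gum 113/266 = 42.5% → varenicline
Heavy smokers: varenicline 389/1276 = 30.5%, the gum 13/74 = 17.6% → varenicline
Overall: varenicline 763/1974 = 38.7%, the gum 1057/1912 = 55.3% → the gum
(Varenicline wins every dependence group but the gum wins overall — varenicline's participants skew toward the low-rate heavy smokers group.)

the gum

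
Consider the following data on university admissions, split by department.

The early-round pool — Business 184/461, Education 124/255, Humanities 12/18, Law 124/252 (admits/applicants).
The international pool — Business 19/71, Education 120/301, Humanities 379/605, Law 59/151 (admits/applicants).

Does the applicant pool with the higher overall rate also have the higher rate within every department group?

No

Business: the early-round pool 184/461 = 39.9%, the international pool 19/71 = 26.8% → the early-round pool
Education: the early-round pool 124/255 = 48.6%, the international pool 120/301 = 39.9% → the early-round pool
Humanities: the early-round pool 12/18 = 66.7%, the international pool 379/605 = 62.6% → the early-round pool
Law: the early-round pool 124/252 = 49.2%, the international pool 59/151 = 39.1% → the early-round pool
Overall: the early-round pool 444/986 = 45.0%, the international pool 577/1128 = 51.2% → the international pool
The early-round pool wins each department group but the international pool wins overall — the comparison reverses. The early-round pool's applicants skew toward Business, which has a lower base rate.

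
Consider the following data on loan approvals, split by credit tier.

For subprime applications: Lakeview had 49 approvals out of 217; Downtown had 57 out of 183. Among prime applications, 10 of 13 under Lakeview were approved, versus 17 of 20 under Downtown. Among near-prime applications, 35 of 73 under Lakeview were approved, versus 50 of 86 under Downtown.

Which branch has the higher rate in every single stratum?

Subprime: Lakeview 49/217 = 22.6%, Downtown 57/183 = 31.1% → Downtown
Prime: Lakeview 10/13 = 76.9%, Downtown 17/20 = 85.0% → Downtown
Near-prime: Lakeview 35/73 = 47.9%, Downtown 50/86 = 58.1% → Downtown
Downtown has the higher rate in all 3 groups.

Downtown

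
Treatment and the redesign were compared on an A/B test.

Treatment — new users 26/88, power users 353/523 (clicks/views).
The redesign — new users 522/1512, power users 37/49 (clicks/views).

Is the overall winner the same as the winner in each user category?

No

New users: Treatment 26/88 = 29.5%, the redesign 522/1512 = 34.5% → the redesign
Power users: Treatment 353/523 = 67.5%, the redesign 37/49 = 75.5% → the redesign
Overall: Treatment 379/611 = 62.0%, the redesign 559/1561 = 35.8% → Treatment
The redesign wins each user group but Treatment wins overall — the comparison reverses. The redesign's views skew toward new users, which has a lower base rate.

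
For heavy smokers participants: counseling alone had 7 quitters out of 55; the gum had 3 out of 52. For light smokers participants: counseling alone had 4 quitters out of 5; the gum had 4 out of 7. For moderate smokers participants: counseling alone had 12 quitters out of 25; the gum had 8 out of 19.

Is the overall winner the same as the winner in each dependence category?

Yes

Heavy smokers: counseling alone 7/55 = 12.7%, the gum 3/52 = 5.8% → counseling alone
Light smokers: counseling alone 4/5 = 80.0%, the gum 4/7 = 57.1% → counseling alone
Moderate smokers: counseling alone 12/25 = 48.0%, the gum 8/19 = 42.1% → counseling alone
Overall: counseling alone 23/85 = 27.1%, the gum 15/78 = 19.2% → counseling alone
Counseling alone wins overall and in every dependence group — no reversal.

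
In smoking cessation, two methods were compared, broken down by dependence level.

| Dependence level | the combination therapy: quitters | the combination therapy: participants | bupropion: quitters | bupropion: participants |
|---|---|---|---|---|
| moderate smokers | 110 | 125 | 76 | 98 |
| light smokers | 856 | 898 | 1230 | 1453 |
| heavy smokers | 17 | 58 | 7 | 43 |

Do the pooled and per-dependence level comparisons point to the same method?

Moderate smokers: the combination therapy 110/125 = 88.0%, bupropion 76/98 = 77.6% → the combination therapy
Light smokers: the combination therapy 856/898 = 95.3%, bupropion 1230/1453 = 84.7% → the combination therapy
Heavy smokers: the combination therapy 17/58 = 29.3%, bupropion 7/43 = 16.3% → the combination therapy
Overall: the combination therapy 983/1081 = 90.9%, bupropion 1313/1594 = 82.4% → the combination therapy
The combination therapy wins overall and in every dependence group — no reversal.

Yes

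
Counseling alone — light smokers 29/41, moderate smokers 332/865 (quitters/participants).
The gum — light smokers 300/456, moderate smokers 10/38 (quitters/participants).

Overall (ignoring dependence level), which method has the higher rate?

Light smokers: counseling alone 29/41 = 70.7%, the gum 300/456 = 65.8% → counseling alone
Moderate smokers: counseling alone 332/865 = 38.4%, the gum 10/38 = 26.3% → counseling alone
Overall: counseling alone 361/906 = 39.8%, the gum 310/494 = 62.8% → the gum
(Counseling alone wins every dependence group but the gum wins overall — counseling alone's participants skew toward the low-rate moderate smokers group.)

the gum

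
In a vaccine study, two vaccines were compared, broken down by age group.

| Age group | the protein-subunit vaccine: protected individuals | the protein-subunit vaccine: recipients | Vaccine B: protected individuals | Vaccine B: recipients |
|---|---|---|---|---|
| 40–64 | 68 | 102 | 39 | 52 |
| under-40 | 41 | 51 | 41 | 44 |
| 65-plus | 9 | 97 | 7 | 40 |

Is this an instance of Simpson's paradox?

40–64: the protein-subunit vaccine 68/102 = 66.7%, Vaccine B 39/52 = 75.0% → Vaccine B
Under-40: the protein-subunit vaccine 41/51 = 80.4%, Vaccine B 41/44 = 93.2% → Vaccine B
65-plus: the protein-subunit vaccine 9/97 = 9.3%, Vaccine B 7/40 = 17.5% → Vaccine B
Overall: the protein-subunit vaccine 118/250 = 47.2%, Vaccine B 87/136 = 64.0% → Vaccine B
Vaccine B wins overall and in every age group — no reversal.

No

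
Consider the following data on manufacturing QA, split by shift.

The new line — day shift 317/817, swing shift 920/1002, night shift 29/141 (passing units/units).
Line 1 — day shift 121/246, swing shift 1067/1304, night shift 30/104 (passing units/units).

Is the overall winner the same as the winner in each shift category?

Day shift: the new line 317/817 = 38.8%, Line 1 121/246 = 49.2% → Line 1
Swing shift: the new line 920/1002 = 91.8%, Line 1 1067/1304 = 81.8% → the new line
Night shift: the new line 29/141 = 20.6%, Line 1 30/104 = 28.8% → Line 1
Overall: the new line 1266/1960 = 64.6%, Line 1 1218/1654 = 73.6% → Line 1
Neither sweeps: the new line wins 1 of 3 groups, Line 1 wins 2. Line 1 wins overall but not every group — no Simpson reversal.

No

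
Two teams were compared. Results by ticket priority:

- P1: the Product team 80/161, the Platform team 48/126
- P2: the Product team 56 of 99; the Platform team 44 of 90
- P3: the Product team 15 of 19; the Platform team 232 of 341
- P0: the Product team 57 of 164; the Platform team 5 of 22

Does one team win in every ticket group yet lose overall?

Yes

P1: the Product team 80/161 = 49.7%, the Platform team 48/126 = 38.1% → the Product team
P2: the Product team 56/99 = 56.6%, the Platform team 44/90 = 48.9% → the Product team
P3: the Product team 15/19 = 78.9%, the Platform team 232/341 = 68.0% → the Product team
P0: the Product team 57/164 = 34.8%, the Platform team 5/22 = 22.7% → the Product team
Overall: the Product team 208/443 = 47.0%, the Platform team 329/579 = 56.8% → the Platform team
The Product team wins each ticket group but the Platform team wins overall — the comparison reverses. The Product team's tickets skew toward P0, which has a lower base rate.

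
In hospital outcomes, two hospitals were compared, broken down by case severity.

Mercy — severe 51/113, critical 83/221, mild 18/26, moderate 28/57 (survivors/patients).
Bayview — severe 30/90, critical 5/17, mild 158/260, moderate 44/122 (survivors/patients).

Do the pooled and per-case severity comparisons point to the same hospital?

Severe: Mercy 51/113 = 45.1%, Bayview 30/90 = 33.3% → Mercy
Critical: Mercy 83/221 = 37.6%, Bayview 5/17 = 29.4% → Mercy
Mild: Mercy 18/26 = 69.2%, Bayview 158/260 = 60.8% → Mercy
Moderate: Mercy 28/57 = 49.1%, Bayview 44/122 = 36.1% → Mercy
Overall: Mercy 180/417 = 43.2%, Bayview 237/489 = 48.5% → Bayview
Mercy wins each case group but Bayview wins overall — the comparison reverses. Mercy's patients skew toward critical, which has a lower base rate.

No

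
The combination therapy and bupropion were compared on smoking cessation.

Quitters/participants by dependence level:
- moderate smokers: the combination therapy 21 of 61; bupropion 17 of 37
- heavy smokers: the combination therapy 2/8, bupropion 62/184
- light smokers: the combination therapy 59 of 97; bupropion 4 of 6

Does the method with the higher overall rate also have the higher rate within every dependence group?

No

Moderate smokers: the combination therapy 21/61 = 34.4%, bupropion 17/37 = 45.9% → bupropion
Heavy smokers: the combination therapy 2/8 = 25.0%, bupropion 62/184 = 33.7% → bupropion
Light smokers: the combination therapy 59/97 = 60.8%, bupropion 4/6 = 66.7% → bupropion
Overall: the combination therapy 82/166 = 49.4%, bupropion 83/227 = 36.6% → the combination therapy
Bupropion wins each dependence group but the combination therapy wins overall — the comparison reverses. Bupropion's participants skew toward heavy smokers, which has a lower base rate.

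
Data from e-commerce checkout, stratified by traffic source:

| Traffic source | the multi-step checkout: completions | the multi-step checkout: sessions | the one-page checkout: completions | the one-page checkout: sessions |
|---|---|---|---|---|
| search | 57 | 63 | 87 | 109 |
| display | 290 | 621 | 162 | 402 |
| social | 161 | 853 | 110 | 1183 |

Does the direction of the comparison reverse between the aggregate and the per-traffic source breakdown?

Search: the multi-step checkout 57/63 = 90.5%, the one-page checkout 87/109 = 79.8% → the multi-step checkout
Display: the multi-step checkout 290/621 = 46.7%, the one-page checkout 162/402 = 40.3% → the multi-step checkout
Social: the multi-step checkout 161/853 = 18.9%, the one-page checkout 110/1183 = 9.3% → the multi-step checkout
Overall: the multi-step checkout 508/1537 = 33.1%, the one-page checkout 359/1694 = 21.2% → the multi-step checkout
The multi-step checkout wins overall and in every traffic group — no reversal.

No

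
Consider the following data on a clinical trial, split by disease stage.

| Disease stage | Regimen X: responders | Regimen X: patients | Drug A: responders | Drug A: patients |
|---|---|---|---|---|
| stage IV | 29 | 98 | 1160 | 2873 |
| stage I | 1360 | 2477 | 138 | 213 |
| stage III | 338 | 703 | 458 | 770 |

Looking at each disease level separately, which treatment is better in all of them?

Stage IV: Regimen X 29/98 = 29.6%, Drug A 1160/2873 = 40.4% → Drug A
Stage I: Regimen X 1360/2477 = 54.9%, Drug A 138/213 = 64.8% → Drug A
Stage III: Regimen X 338/703 = 48.1%, Drug A 458/770 = 59.5% → Drug A
Drug A has the higher rate in all 3 groups.

Drug A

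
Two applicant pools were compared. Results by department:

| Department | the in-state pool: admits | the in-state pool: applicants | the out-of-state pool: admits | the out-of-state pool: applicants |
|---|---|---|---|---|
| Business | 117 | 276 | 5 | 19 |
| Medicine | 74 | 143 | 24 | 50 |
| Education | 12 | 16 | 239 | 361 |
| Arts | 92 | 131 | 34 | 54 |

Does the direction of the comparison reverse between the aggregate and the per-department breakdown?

Yes

Business: the in-state pool 117/276 = 42.4%, the out-of-state pool 5/19 = 26.3% → the in-state pool
Medicine: the in-state pool 74/143 = 51.7%, the out-of-state pool 24/50 = 48.0% → the in-state pool
Education: the in-state pool 12/16 = 75.0%, the out-of-state pool 239/361 = 66.2% → the in-state pool
Arts: the in-state pool 92/131 = 70.2%, the out-of-state pool 34/54 = 63.0% → the in-state pool
Overall: the in-state pool 295/566 = 52.1%, the out-of-state pool 302/484 = 62.4% → the out-of-state pool
The in-state pool wins each department group but the out-of-state pool wins overall — the comparison reverses. The in-state pool's applicants skew toward Business, which has a lower base rate.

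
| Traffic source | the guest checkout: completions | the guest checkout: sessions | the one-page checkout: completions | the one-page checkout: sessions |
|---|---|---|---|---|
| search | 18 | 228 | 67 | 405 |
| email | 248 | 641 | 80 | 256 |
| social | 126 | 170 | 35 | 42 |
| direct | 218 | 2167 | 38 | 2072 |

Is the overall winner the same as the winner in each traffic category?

No

Search: the guest checkout 18/228 = 7.9%, the one-page checkout 67/405 = 16.5% → the one-page checkout
Email: the guest checkout 248/641 = 38.7%, the one-page checkout 80/256 = 31.2% → the guest checkout
Social: the guest checkout 126/170 = 74.1%, the one-page checkout 35/42 = 83.3% → the one-page checkout
Direct: the guest checkout 218/2167 = 10.1%, the one-page checkout 38/2072 = 1.8% → the guest checkout
Overall: the guest checkout 610/3206 = 19.0%, the one-page checkout 220/2775 = 7.9% → the guest checkout
Neither sweeps: the guest checkout wins 2 of 4 groups, the one-page checkout wins 2. The guest checkout wins overall but not every group — no Simpson reversal.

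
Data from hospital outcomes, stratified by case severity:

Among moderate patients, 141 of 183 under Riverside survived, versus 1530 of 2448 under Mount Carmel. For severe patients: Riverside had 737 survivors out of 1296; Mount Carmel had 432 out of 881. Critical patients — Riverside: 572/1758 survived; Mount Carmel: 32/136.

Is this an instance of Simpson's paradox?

Moderate: Riverside 141/183 = 77.0%, Mount Carmel 1530/2448 = 62.5% → Riverside
Severe: Riverside 737/1296 = 56.9%, Mount Carmel 432/881 = 49.0% → Riverside
Critical: Riverside 572/1758 = 32.5%, Mount Carmel 32/136 = 23.5% → Riverside
Overall: Riverside 1450/3237 = 44.8%, Mount Carmel 1994/3465 = 57.5% → Mount Carmel
Riverside wins each case group but Mount Carmel wins overall — the comparison reverses. Riverside's patients skew toward critical, which has a lower base rate.

Yes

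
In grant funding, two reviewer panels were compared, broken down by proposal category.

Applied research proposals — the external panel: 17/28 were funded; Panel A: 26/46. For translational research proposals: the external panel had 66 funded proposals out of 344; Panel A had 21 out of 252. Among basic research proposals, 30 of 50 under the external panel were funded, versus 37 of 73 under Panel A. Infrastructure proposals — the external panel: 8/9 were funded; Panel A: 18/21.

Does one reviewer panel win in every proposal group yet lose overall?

Applied research: the external panel 17/28 = 60.7%, Panel A 26/46 = 56.5% → the external panel
Translational research: the external panel 66/344 = 19.2%, Panel A 21/252 = 8.3% → the external panel
Basic research: the external panel 30/50 = 60.0%, Panel A 37/73 = 50.7% → the external panel
Infrastructure: the external panel 8/9 = 88.9%, Panel A 18/21 = 85.7% → the external panel
Overall: the external panel 121/431 = 28.1%, Panel A 102/392 = 26.0% → the external panel
The external panel wins overall and in every proposal group — no reversal.

No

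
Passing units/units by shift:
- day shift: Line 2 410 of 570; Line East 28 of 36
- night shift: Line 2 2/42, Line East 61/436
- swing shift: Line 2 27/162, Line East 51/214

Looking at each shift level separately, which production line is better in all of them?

Line East

Day shift: Line 2 410/570 = 71.9%, Line East 28/36 = 77.8% → Line East
Night shift: Line 2 2/42 = 4.8%, Line East 61/436 = 14.0% → Line East
Swing shift: Line 2 27/162 = 16.7%, Line East 51/214 = 23.8% → Line East
Line East has the higher rate in all 3 groups.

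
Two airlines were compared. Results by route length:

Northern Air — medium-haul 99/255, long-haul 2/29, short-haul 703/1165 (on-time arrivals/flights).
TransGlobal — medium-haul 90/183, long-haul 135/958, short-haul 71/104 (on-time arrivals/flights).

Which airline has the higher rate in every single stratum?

Medium-haul: Northern Air 99/255 = 38.8%, TransGlobal 90/183 = 49.2% → TransGlobal
Long-haul: Northern Air 2/29 = 6.9%, TransGlobal 135/958 = 14.1% → TransGlobal
Short-haul: Northern Air 703/1165 = 60.3%, TransGlobal 71/104 = 68.3% → TransGlobal
TransGlobal has the higher rate in all 3 groups.

TransGlobal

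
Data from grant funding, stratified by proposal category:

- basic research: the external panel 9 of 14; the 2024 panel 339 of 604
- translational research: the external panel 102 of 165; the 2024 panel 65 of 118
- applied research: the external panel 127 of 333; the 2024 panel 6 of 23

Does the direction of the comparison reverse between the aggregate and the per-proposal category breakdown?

Yes

Basic research: the external panel 9/14 = 64.3%, the 2024 panel 339/604 = 56.1% → the external panel
Translational research: the external panel 102/165 = 61.8%, the 2024 panel 65/118 = 55.1% → the external panel
Applied research: the external panel 127/333 = 38.1%, the 2024 panel 6/23 = 26.1% → the external panel
Overall: the external panel 238/512 = 46.5%, the 2024 panel 410/745 = 55.0% → the 2024 panel
The external panel wins each proposal group but the 2024 panel wins overall — the comparison reverses. The external panel's proposals skew toward applied research, which has a lower base rate.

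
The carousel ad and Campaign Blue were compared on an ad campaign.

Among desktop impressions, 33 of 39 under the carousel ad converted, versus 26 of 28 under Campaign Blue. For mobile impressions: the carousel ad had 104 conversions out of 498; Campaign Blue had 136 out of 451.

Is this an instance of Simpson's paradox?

No

Desktop: the carousel ad 33/39 = 84.6%, Campaign Blue 26/28 = 92.9% → Campaign Blue
Mobile: the carousel ad 104/498 = 20.9%, Campaign Blue 136/451 = 30.2% → Campaign Blue
Overall: the carousel ad 137/537 = 25.5%, Campaign Blue 162/479 = 33.8% → Campaign Blue
Campaign Blue wins overall and in every device group — no reversal.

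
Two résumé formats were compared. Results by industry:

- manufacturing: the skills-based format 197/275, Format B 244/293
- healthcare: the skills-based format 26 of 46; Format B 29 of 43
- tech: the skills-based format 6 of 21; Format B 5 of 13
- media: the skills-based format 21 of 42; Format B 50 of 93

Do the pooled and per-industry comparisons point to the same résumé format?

Manufacturing: the skills-based format 197/275 = 71.6%, Format B 244/293 = 83.3% → Format B
Healthcare: the skills-based format 26/46 = 56.5%, Format B 29/43 = 67.4% → Format B
Tech: the skills-based format 6/21 = 28.6%, Format B 5/13 = 38.5% → Format B
Media: the skills-based format 21/42 = 50.0%, Format B 50/93 = 53.8% → Format B
Overall: the skills-based format 250/384 = 65.1%, Format B 328/442 = 74.2% → Format B
Format B wins overall and in every industry group — no reversal.

Yes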